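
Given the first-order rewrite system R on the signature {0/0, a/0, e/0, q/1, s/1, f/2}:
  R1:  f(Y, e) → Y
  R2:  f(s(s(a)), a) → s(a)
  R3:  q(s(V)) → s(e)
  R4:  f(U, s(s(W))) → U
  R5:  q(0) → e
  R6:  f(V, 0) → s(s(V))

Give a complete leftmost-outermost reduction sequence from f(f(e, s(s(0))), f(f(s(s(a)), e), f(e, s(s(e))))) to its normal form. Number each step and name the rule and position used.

1. f(f(e, s(s(0))), f(f(s(s(a)), e), f(e, s(s(e)))))  →  f(e, f(f(s(s(a)), e), f(e, s(s(e)))))   [R4 at 1]
2. f(e, f(f(s(s(a)), e), f(e, s(s(e)))))  →  f(e, f(s(s(a)), f(e, s(s(e)))))   [R1 at 2.1]
3. f(e, f(s(s(a)), f(e, s(s(e)))))  →  f(e, f(s(s(a)), e))   [R4 at 2.2]
4. f(e, f(s(s(a)), e))  →  f(e, s(s(a)))   [R1 at 2]
5. f(e, s(s(a)))  →  e   [R4 at ε]

e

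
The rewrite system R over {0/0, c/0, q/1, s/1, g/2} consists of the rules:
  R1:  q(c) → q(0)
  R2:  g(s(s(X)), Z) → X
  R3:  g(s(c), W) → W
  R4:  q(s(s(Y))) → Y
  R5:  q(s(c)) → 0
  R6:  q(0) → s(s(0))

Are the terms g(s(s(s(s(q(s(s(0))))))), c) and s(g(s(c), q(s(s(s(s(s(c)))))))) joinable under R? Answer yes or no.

Reduce t₁ = g(s(s(s(s(q(s(s(0))))))), c):
1. g(s(s(s(s(q(s(s(0))))))), c)  →  s(s(q(s(s(0)))))   [R2 at ε]
2. s(s(q(s(s(0)))))  →  s(s(0))   [R4 at 1.1]

Reduce t₂ = s(g(s(c), q(s(s(s(s(s(c)))))))):
1. s(g(s(c), q(s(s(s(s(s(c))))))))  →  s(q(s(s(s(s(s(c)))))))   [R3 at 1]
2. s(q(s(s(s(s(s(c)))))))  →  s(s(s(s(c))))   [R4 at 1]

no — NF(t₁) = s(s(0)), NF(t₂) = s(s(s(s(c))))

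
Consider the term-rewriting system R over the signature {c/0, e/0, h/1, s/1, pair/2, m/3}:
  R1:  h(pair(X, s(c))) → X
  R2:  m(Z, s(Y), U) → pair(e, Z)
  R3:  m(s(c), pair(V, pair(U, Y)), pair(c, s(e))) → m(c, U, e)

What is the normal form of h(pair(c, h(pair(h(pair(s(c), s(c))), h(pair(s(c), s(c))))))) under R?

c

1. h(pair(c, h(pair(h(pair(s(c), s(c))), h(pair(s(c), s(c)))))))  →  h(pair(c, h(pair(s(c), h(pair(s(c), s(c)))))))   [R1 at 1.2.1.1]
2. h(pair(c, h(pair(s(c), h(pair(s(c), s(c)))))))  →  h(pair(c, h(pair(s(c), s(c)))))   [R1 at 1.2.1.2]
3. h(pair(c, h(pair(s(c), s(c)))))  →  h(pair(c, s(c)))   [R1 at 1.2]
4. h(pair(c, s(c)))  →  c   [R1 at ε]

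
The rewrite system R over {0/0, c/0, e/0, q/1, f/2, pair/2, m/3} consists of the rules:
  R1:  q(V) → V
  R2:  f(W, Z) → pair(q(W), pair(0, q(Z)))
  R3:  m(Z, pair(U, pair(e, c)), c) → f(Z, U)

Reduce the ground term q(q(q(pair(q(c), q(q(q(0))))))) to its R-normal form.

pair(c, 0)

1. q(q(q(pair(q(c), q(q(q(0)))))))  →  q(q(pair(q(c), q(q(q(0))))))   [R1 at ε]
2. q(q(pair(q(c), q(q(q(0))))))  →  q(pair(q(c), q(q(q(0)))))   [R1 at ε]
3. q(pair(q(c), q(q(q(0)))))  →  pair(q(c), q(q(q(0))))   [R1 at ε]
4. pair(q(c), q(q(q(0))))  →  pair(c, q(q(q(0))))   [R1 at 1]
5. pair(c, q(q(q(0))))  →  pair(c, q(q(0)))   [R1 at 2]
6. pair(c, q(q(0)))  →  pair(c, q(0))   [R1 at 2]
7. pair(c, q(0))  →  pair(c, 0)   [R1 at 2]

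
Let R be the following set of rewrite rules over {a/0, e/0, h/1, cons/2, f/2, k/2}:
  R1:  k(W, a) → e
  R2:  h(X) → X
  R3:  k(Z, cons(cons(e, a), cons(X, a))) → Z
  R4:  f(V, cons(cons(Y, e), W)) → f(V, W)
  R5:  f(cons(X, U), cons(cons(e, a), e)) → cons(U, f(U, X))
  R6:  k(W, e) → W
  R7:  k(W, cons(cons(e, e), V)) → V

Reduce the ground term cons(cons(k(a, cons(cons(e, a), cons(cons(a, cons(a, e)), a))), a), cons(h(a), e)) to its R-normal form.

cons(cons(a, a), cons(a, e))

1. cons(cons(k(a, cons(cons(e, a), cons(cons(a, cons(a, e)), a))), a), cons(h(a), e))  →  cons(cons(a, a), cons(h(a), e))   [R3 at 1.1]
2. cons(cons(a, a), cons(h(a), e))  →  cons(cons(a, a), cons(a, e))   [R2 at 2.1]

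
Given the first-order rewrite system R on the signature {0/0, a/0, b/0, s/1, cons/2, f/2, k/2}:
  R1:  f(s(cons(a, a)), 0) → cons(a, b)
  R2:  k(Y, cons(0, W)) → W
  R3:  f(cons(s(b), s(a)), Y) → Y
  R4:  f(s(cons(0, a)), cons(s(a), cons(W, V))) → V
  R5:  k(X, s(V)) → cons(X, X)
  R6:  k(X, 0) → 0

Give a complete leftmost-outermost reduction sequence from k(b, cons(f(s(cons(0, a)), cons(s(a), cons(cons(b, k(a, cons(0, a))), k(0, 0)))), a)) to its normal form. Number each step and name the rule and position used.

a

1. k(b, cons(f(s(cons(0, a)), cons(s(a), cons(cons(b, k(a, cons(0, a))), k(0, 0)))), a))  →  k(b, cons(k(0, 0), a))   [R4 at 2.1]
2. k(b, cons(k(0, 0), a))  →  k(b, cons(0, a))   [R6 at 2.1]
3. k(b, cons(0, a))  →  a   [R2 at ε]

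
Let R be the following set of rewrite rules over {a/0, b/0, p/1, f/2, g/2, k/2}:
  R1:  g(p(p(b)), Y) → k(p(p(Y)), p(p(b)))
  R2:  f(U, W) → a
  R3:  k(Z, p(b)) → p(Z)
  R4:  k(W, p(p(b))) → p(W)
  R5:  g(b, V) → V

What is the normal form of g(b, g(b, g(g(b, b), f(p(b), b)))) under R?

1. g(b, g(b, g(g(b, b), f(p(b), b))))  →  g(b, g(g(b, b), f(p(b), b)))   [R5 at ε]
2. g(b, g(g(b, b), f(p(b), b)))  →  g(g(b, b), f(p(b), b))   [R5 at ε]
3. g(g(b, b), f(p(b), b))  →  g(b, f(p(b), b))   [R5 at 1]
4. g(b, f(p(b), b))  →  f(p(b), b)   [R5 at ε]
5. f(p(b), b)  →  a   [R2 at ε]

a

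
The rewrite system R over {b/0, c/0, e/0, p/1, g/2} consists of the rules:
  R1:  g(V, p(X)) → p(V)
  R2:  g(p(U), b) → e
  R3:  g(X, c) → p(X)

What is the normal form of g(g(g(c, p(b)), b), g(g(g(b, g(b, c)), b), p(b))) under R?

p(e)

1. g(g(g(c, p(b)), b), g(g(g(b, g(b, c)), b), p(b)))  →  g(g(p(c), b), g(g(g(b, g(b, c)), b), p(b)))   [R1 at 1.1]
2. g(g(p(c), b), g(g(g(b, g(b, c)), b), p(b)))  →  g(e, g(g(g(b, g(b, c)), b), p(b)))   [R2 at 1]
3. g(e, g(g(g(b, g(b, c)), b), p(b)))  →  g(e, p(g(g(b, g(b, c)), b)))   [R1 at 2]
4. g(e, p(g(g(b, g(b, c)), b)))  →  p(e)   [R1 at ε]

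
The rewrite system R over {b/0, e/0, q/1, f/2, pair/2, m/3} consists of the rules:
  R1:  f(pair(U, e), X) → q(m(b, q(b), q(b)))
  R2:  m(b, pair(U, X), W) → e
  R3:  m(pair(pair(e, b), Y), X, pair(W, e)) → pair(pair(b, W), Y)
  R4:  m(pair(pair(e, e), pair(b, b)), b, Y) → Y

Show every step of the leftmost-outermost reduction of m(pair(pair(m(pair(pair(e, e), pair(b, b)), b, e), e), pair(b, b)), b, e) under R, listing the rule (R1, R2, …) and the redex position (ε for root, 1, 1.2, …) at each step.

1. m(pair(pair(m(pair(pair(e, e), pair(b, b)), b, e), e), pair(b, b)), b, e)  →  m(pair(pair(e, e), pair(b, b)), b, e)   [R4 at 1.1.1]
2. m(pair(pair(e, e), pair(b, b)), b, e)  →  e   [R4 at ε]

e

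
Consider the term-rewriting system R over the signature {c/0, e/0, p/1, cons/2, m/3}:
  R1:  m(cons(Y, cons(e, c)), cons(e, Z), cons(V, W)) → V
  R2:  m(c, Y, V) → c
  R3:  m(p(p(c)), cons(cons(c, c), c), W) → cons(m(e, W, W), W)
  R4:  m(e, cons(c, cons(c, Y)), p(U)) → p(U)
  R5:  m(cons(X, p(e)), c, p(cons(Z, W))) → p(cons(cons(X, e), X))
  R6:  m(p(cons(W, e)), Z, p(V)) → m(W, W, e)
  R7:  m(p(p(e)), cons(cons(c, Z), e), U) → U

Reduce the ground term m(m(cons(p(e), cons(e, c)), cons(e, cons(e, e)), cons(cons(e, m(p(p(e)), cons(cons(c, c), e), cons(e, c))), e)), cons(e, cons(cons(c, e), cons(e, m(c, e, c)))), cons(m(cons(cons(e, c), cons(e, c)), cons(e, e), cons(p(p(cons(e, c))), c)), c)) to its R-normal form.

p(p(cons(e, c)))

1. m(m(cons(p(e), cons(e, c)), cons(e, cons(e, e)), cons(cons(e, m(p(p(e)), cons(cons(c, c), e), cons(e, c))), e)), cons(e, cons(cons(c, e), cons(e, m(c, e, c)))), cons(m(cons(cons(e, c), cons(e, c)), cons(e, e), cons(p(p(cons(e, c))), c)), c))  →  m(cons(e, m(p(p(e)), cons(cons(c, c), e), cons(e, c))), cons(e, cons(cons(c, e), cons(e, m(c, e, c)))), cons(m(cons(cons(e, c), cons(e, c)), cons(e, e), cons(p(p(cons(e, c))), c)), c))   [R1 at 1]
2. m(cons(e, m(p(p(e)), cons(cons(c, c), e), cons(e, c))), cons(e, cons(cons(c, e), cons(e, m(c, e, c)))), cons(m(cons(cons(e, c), cons(e, c)), cons(e, e), cons(p(p(cons(e, c))), c)), c))  →  m(cons(e, cons(e, c)), cons(e, cons(cons(c, e), cons(e, m(c, e, c)))), cons(m(cons(cons(e, c), cons(e, c)), cons(e, e), cons(p(p(cons(e, c))), c)), c))   [R7 at 1.2]
3. m(cons(e, cons(e, c)), cons(e, cons(cons(c, e), cons(e, m(c, e, c)))), cons(m(cons(cons(e, c), cons(e, c)), cons(e, e), cons(p(p(cons(e, c))), c)), c))  →  m(cons(cons(e, c), cons(e, c)), cons(e, e), cons(p(p(cons(e, c))), c))   [R1 at ε]
4. m(cons(cons(e, c), cons(e, c)), cons(e, e), cons(p(p(cons(e, c))), c))  →  p(p(cons(e, c)))   [R1 at ε]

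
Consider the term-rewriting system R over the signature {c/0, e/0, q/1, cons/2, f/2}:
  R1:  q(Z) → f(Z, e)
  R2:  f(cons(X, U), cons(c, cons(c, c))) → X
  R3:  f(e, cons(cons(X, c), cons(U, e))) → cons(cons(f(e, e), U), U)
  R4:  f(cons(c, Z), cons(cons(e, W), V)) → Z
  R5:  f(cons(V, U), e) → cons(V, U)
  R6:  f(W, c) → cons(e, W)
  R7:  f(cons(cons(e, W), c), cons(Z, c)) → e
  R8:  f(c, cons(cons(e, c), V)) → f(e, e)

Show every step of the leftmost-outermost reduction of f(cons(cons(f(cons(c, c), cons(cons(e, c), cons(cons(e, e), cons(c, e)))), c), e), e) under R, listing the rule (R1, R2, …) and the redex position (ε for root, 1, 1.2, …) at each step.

1. f(cons(cons(f(cons(c, c), cons(cons(e, c), cons(cons(e, e), cons(c, e)))), c), e), e)  →  cons(cons(f(cons(c, c), cons(cons(e, c), cons(cons(e, e), cons(c, e)))), c), e)   [R5 at ε]
2. cons(cons(f(cons(c, c), cons(cons(e, c), cons(cons(e, e), cons(c, e)))), c), e)  →  cons(cons(c, c), e)   [R4 at 1.1]

cons(cons(c, c), e)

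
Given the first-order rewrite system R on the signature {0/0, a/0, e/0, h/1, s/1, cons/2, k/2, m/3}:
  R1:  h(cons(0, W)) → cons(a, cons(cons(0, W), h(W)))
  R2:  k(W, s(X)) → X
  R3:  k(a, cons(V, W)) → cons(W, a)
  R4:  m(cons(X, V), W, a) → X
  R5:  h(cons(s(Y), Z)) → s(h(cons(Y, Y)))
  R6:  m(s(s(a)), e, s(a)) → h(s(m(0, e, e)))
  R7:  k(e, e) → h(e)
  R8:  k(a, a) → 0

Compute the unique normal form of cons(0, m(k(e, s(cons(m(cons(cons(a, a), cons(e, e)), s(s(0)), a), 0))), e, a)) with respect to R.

1. cons(0, m(k(e, s(cons(m(cons(cons(a, a), cons(e, e)), s(s(0)), a), 0))), e, a))  →  cons(0, m(cons(m(cons(cons(a, a), cons(e, e)), s(s(0)), a), 0), e, a))   [R2 at 2.1]
2. cons(0, m(cons(m(cons(cons(a, a), cons(e, e)), s(s(0)), a), 0), e, a))  →  cons(0, m(cons(cons(a, a), cons(e, e)), s(s(0)), a))   [R4 at 2]
3. cons(0, m(cons(cons(a, a), cons(e, e)), s(s(0)), a))  →  cons(0, cons(a, a))   [R4 at 2]

cons(0, cons(a, a))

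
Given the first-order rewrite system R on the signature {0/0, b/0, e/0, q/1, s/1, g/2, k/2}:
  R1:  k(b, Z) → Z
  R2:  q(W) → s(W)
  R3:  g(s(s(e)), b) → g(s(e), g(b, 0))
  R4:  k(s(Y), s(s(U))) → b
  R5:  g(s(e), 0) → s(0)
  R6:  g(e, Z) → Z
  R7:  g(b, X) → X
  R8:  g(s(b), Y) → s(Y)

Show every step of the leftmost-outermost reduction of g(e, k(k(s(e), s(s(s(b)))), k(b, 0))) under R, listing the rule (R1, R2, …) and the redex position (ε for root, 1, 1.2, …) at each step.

0

1. g(e, k(k(s(e), s(s(s(b)))), k(b, 0)))  →  k(k(s(e), s(s(s(b)))), k(b, 0))   [R6 at ε]
2. k(k(s(e), s(s(s(b)))), k(b, 0))  →  k(b, k(b, 0))   [R4 at 1]
3. k(b, k(b, 0))  →  k(b, 0)   [R1 at ε]
4. k(b, 0)  →  0   [R1 at ε]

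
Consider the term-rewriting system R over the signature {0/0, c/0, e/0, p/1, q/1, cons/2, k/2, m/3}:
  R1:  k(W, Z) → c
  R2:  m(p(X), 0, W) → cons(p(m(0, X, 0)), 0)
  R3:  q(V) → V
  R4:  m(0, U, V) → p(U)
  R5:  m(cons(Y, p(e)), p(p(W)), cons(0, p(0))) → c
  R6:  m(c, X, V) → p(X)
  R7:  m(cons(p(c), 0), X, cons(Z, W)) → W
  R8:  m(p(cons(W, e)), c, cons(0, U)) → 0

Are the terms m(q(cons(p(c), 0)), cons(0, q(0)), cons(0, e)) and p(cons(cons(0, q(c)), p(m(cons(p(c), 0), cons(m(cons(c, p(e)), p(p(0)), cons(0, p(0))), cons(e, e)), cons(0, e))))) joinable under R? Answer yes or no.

Reduce t₁ = m(q(cons(p(c), 0)), cons(0, q(0)), cons(0, e)):
1. m(q(cons(p(c), 0)), cons(0, q(0)), cons(0, e))  →  m(cons(p(c), 0), cons(0, q(0)), cons(0, e))   [R3 at 1]
2. m(cons(p(c), 0), cons(0, q(0)), cons(0, e))  →  e   [R7 at ε]

Reduce t₂ = p(cons(cons(0, q(c)), p(m(cons(p(c), 0), cons(m(cons(c, p(e)), p(p(0)), cons(0, p(0))), cons(e, e)), cons(0, e))))):
1. p(cons(cons(0, q(c)), p(m(cons(p(c), 0), cons(m(cons(c, p(e)), p(p(0)), cons(0, p(0))), cons(e, e)), cons(0, e)))))  →  p(cons(cons(0, c), p(m(cons(p(c), 0), cons(m(cons(c, p(e)), p(p(0)), cons(0, p(0))), cons(e, e)), cons(0, e)))))   [R3 at 1.1.2]
2. p(cons(cons(0, c), p(m(cons(p(c), 0), cons(m(cons(c, p(e)), p(p(0)), cons(0, p(0))), cons(e, e)), cons(0, e)))))  →  p(cons(cons(0, c), p(e)))   [R7 at 1.2.1]

no — NF(t₁) = e, NF(t₂) = p(cons(cons(0, c), p(e)))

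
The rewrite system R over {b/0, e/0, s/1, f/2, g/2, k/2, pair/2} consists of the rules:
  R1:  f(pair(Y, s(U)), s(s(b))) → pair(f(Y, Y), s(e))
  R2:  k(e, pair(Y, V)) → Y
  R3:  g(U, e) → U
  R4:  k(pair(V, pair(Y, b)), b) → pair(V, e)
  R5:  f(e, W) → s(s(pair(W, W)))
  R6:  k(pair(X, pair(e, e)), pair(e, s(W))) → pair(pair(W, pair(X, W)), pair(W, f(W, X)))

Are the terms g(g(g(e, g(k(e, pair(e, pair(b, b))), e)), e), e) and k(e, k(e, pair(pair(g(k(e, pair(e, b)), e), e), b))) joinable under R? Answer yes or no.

Reduce t₁ = g(g(g(e, g(k(e, pair(e, pair(b, b))), e)), e), e):
1. g(g(g(e, g(k(e, pair(e, pair(b, b))), e)), e), e)  →  g(g(e, g(k(e, pair(e, pair(b, b))), e)), e)   [R3 at ε]
2. g(g(e, g(k(e, pair(e, pair(b, b))), e)), e)  →  g(e, g(k(e, pair(e, pair(b, b))), e))   [R3 at ε]
3. g(e, g(k(e, pair(e, pair(b, b))), e))  →  g(e, k(e, pair(e, pair(b, b))))   [R3 at 2]
4. g(e, k(e, pair(e, pair(b, b))))  →  g(e, e)   [R2 at 2]
5. g(e, e)  →  e   [R3 at ε]

Reduce t₂ = k(e, k(e, pair(pair(g(k(e, pair(e, b)), e), e), b))):
1. k(e, k(e, pair(pair(g(k(e, pair(e, b)), e), e), b)))  →  k(e, pair(g(k(e, pair(e, b)), e), e))   [R2 at 2]
2. k(e, pair(g(k(e, pair(e, b)), e), e))  →  g(k(e, pair(e, b)), e)   [R2 at ε]
3. g(k(e, pair(e, b)), e)  →  k(e, pair(e, b))   [R3 at ε]
4. k(e, pair(e, b))  →  e   [R2 at ε]

yes — NF(t₁) = e, NF(t₂) = e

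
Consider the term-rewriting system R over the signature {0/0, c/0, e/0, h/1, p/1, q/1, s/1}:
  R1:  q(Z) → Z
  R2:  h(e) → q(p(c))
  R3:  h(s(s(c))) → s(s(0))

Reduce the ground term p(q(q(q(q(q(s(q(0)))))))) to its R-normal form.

p(s(0))

1. p(q(q(q(q(q(s(q(0))))))))  →  p(q(q(q(q(s(q(0)))))))   [R1 at 1]
2. p(q(q(q(q(s(q(0)))))))  →  p(q(q(q(s(q(0))))))   [R1 at 1]
3. p(q(q(q(s(q(0))))))  →  p(q(q(s(q(0)))))   [R1 at 1]
4. p(q(q(s(q(0)))))  →  p(q(s(q(0))))   [R1 at 1]
5. p(q(s(q(0))))  →  p(s(q(0)))   [R1 at 1]
6. p(s(q(0)))  →  p(s(0))   [R1 at 1.1]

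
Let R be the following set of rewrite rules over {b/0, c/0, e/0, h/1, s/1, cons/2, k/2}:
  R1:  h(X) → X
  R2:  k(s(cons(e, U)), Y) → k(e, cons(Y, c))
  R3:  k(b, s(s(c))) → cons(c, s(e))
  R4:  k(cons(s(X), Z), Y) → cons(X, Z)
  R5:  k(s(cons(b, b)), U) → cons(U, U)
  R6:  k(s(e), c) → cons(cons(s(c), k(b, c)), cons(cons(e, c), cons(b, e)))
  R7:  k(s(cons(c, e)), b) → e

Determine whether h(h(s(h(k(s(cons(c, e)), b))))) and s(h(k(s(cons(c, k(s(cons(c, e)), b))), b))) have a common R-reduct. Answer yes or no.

yes — NF(t₁) = s(e), NF(t₂) = s(e)

Reduce t₁ = h(h(s(h(k(s(cons(c, e)), b))))):
1. h(h(s(h(k(s(cons(c, e)), b)))))  →  h(s(h(k(s(cons(c, e)), b))))   [R1 at ε]
2. h(s(h(k(s(cons(c, e)), b))))  →  s(h(k(s(cons(c, e)), b)))   [R1 at ε]
3. s(h(k(s(cons(c, e)), b)))  →  s(k(s(cons(c, e)), b))   [R1 at 1]
4. s(k(s(cons(c, e)), b))  →  s(e)   [R7 at 1]

Reduce t₂ = s(h(k(s(cons(c, k(s(cons(c, e)), b))), b))):
1. s(h(k(s(cons(c, k(s(cons(c, e)), b))), b)))  →  s(k(s(cons(c, k(s(cons(c, e)), b))), b))   [R1 at 1]
2. s(k(s(cons(c, k(s(cons(c, e)), b))), b))  →  s(k(s(cons(c, e)), b))   [R7 at 1.1.1.2]
3. s(k(s(cons(c, e)), b))  →  s(e)   [R7 at 1]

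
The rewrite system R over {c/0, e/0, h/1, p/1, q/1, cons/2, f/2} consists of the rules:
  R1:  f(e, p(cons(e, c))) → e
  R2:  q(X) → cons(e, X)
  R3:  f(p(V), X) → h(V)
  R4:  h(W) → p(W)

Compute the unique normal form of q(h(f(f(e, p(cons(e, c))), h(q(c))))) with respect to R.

cons(e, p(e))

1. q(h(f(f(e, p(cons(e, c))), h(q(c)))))  →  cons(e, h(f(f(e, p(cons(e, c))), h(q(c)))))   [R2 at ε]
2. cons(e, h(f(f(e, p(cons(e, c))), h(q(c)))))  →  cons(e, p(f(f(e, p(cons(e, c))), h(q(c)))))   [R4 at 2]
3. cons(e, p(f(f(e, p(cons(e, c))), h(q(c)))))  →  cons(e, p(f(e, h(q(c)))))   [R1 at 2.1.1]
4. cons(e, p(f(e, h(q(c)))))  →  cons(e, p(f(e, p(q(c)))))   [R4 at 2.1.2]
5. cons(e, p(f(e, p(q(c)))))  →  cons(e, p(f(e, p(cons(e, c)))))   [R2 at 2.1.2.1]
6. cons(e, p(f(e, p(cons(e, c)))))  →  cons(e, p(e))   [R1 at 2.1]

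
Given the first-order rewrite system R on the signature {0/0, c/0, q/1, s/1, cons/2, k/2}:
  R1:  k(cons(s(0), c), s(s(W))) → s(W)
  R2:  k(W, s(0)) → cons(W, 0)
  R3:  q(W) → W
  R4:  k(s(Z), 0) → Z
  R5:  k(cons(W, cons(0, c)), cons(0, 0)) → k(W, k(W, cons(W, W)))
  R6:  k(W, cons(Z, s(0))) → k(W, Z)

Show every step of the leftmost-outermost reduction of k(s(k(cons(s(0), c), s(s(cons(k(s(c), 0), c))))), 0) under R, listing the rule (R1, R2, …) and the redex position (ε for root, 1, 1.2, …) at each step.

1. k(s(k(cons(s(0), c), s(s(cons(k(s(c), 0), c))))), 0)  →  k(cons(s(0), c), s(s(cons(k(s(c), 0), c))))   [R4 at ε]
2. k(cons(s(0), c), s(s(cons(k(s(c), 0), c))))  →  s(cons(k(s(c), 0), c))   [R1 at ε]
3. s(cons(k(s(c), 0), c))  →  s(cons(c, c))   [R4 at 1.1]

s(cons(c, c))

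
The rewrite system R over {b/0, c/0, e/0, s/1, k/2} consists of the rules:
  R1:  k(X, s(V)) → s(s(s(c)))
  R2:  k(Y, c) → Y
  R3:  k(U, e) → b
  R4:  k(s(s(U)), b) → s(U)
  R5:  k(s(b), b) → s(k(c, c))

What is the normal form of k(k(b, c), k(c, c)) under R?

b

1. k(k(b, c), k(c, c))  →  k(b, k(c, c))   [R2 at 1]
2. k(b, k(c, c))  →  k(b, c)   [R2 at 2]
3. k(b, c)  →  b   [R2 at ε]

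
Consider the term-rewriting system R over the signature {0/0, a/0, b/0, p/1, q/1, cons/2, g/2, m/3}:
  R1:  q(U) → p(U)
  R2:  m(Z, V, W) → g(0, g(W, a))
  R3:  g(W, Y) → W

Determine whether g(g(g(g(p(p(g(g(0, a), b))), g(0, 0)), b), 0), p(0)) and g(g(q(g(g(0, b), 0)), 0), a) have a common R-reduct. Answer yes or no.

no — NF(t₁) = p(p(0)), NF(t₂) = p(0)

Reduce t₁ = g(g(g(g(p(p(g(g(0, a), b))), g(0, 0)), b), 0), p(0)):
1. g(g(g(g(p(p(g(g(0, a), b))), g(0, 0)), b), 0), p(0))  →  g(g(g(p(p(g(g(0, a), b))), g(0, 0)), b), 0)   [R3 at ε]
2. g(g(g(p(p(g(g(0, a), b))), g(0, 0)), b), 0)  →  g(g(p(p(g(g(0, a), b))), g(0, 0)), b)   [R3 at ε]
3. g(g(p(p(g(g(0, a), b))), g(0, 0)), b)  →  g(p(p(g(g(0, a), b))), g(0, 0))   [R3 at ε]
4. g(p(p(g(g(0, a), b))), g(0, 0))  →  p(p(g(g(0, a), b)))   [R3 at ε]
5. p(p(g(g(0, a), b)))  →  p(p(g(0, a)))   [R3 at 1.1]
6. p(p(g(0, a)))  →  p(p(0))   [R3 at 1.1]

Reduce t₂ = g(g(q(g(g(0, b), 0)), 0), a):
1. g(g(q(g(g(0, b), 0)), 0), a)  →  g(q(g(g(0, b), 0)), 0)   [R3 at ε]
2. g(q(g(g(0, b), 0)), 0)  →  q(g(g(0, b), 0))   [R3 at ε]
3. q(g(g(0, b), 0))  →  p(g(g(0, b), 0))   [R1 at ε]
4. p(g(g(0, b), 0))  →  p(g(0, b))   [R3 at 1]
5. p(g(0, b))  →  p(0)   [R3 at 1]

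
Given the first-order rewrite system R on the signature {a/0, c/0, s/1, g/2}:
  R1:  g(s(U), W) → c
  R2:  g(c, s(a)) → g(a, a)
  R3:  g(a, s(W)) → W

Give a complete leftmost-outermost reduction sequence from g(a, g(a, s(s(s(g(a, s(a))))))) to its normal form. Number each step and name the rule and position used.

s(a)

1. g(a, g(a, s(s(s(g(a, s(a)))))))  →  g(a, s(s(g(a, s(a)))))   [R3 at 2]
2. g(a, s(s(g(a, s(a)))))  →  s(g(a, s(a)))   [R3 at ε]
3. s(g(a, s(a)))  →  s(a)   [R3 at 1]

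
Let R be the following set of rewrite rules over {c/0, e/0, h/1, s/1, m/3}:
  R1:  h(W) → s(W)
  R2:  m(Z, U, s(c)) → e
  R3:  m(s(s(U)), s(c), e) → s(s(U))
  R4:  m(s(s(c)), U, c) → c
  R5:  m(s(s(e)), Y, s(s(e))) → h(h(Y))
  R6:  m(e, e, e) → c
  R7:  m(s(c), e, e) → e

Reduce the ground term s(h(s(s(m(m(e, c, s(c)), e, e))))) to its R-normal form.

s(s(s(s(c))))

1. s(h(s(s(m(m(e, c, s(c)), e, e)))))  →  s(s(s(s(m(m(e, c, s(c)), e, e)))))   [R1 at 1]
2. s(s(s(s(m(m(e, c, s(c)), e, e)))))  →  s(s(s(s(m(e, e, e)))))   [R2 at 1.1.1.1.1]
3. s(s(s(s(m(e, e, e)))))  →  s(s(s(s(c))))   [R6 at 1.1.1.1]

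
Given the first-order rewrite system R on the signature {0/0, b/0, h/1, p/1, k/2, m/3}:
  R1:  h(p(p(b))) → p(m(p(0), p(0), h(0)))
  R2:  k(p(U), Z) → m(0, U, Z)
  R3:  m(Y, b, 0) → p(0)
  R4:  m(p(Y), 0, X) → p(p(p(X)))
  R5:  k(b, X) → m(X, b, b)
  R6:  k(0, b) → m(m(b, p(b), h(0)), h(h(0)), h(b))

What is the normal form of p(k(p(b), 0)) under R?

p(p(0))

1. p(k(p(b), 0))  →  p(m(0, b, 0))   [R2 at 1]
2. p(m(0, b, 0))  →  p(p(0))   [R3 at 1]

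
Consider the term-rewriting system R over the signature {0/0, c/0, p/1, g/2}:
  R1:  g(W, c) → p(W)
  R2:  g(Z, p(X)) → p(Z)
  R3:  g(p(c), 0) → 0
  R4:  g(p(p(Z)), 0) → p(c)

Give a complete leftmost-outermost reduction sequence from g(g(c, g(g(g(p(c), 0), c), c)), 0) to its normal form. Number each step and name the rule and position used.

1. g(g(c, g(g(g(p(c), 0), c), c)), 0)  →  g(g(c, p(g(g(p(c), 0), c))), 0)   [R1 at 1.2]
2. g(g(c, p(g(g(p(c), 0), c))), 0)  →  g(p(c), 0)   [R2 at 1]
3. g(p(c), 0)  →  0   [R3 at ε]

0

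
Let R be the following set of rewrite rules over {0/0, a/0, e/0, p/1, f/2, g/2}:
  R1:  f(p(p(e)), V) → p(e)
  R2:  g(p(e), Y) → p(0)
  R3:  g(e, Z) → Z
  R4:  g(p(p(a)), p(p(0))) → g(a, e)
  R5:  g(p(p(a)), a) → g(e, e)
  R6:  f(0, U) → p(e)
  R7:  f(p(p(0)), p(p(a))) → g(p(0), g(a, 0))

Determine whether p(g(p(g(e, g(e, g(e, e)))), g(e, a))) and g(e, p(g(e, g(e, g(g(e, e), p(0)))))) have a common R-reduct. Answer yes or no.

Reduce t₁ = p(g(p(g(e, g(e, g(e, e)))), g(e, a))):
1. p(g(p(g(e, g(e, g(e, e)))), g(e, a)))  →  p(g(p(g(e, g(e, e))), g(e, a)))   [R3 at 1.1.1]
2. p(g(p(g(e, g(e, e))), g(e, a)))  →  p(g(p(g(e, e)), g(e, a)))   [R3 at 1.1.1]
3. p(g(p(g(e, e)), g(e, a)))  →  p(g(p(e), g(e, a)))   [R3 at 1.1.1]
4. p(g(p(e), g(e, a)))  →  p(p(0))   [R2 at 1]

Reduce t₂ = g(e, p(g(e, g(e, g(g(e, e), p(0)))))):
1. g(e, p(g(e, g(e, g(g(e, e), p(0))))))  →  p(g(e, g(e, g(g(e, e), p(0)))))   [R3 at ε]
2. p(g(e, g(e, g(g(e, e), p(0)))))  →  p(g(e, g(g(e, e), p(0))))   [R3 at 1]
3. p(g(e, g(g(e, e), p(0))))  →  p(g(g(e, e), p(0)))   [R3 at 1]
4. p(g(g(e, e), p(0)))  →  p(g(e, p(0)))   [R3 at 1.1]
5. p(g(e, p(0)))  →  p(p(0))   [R3 at 1]

yes — NF(t₁) = p(p(0)), NF(t₂) = p(p(0))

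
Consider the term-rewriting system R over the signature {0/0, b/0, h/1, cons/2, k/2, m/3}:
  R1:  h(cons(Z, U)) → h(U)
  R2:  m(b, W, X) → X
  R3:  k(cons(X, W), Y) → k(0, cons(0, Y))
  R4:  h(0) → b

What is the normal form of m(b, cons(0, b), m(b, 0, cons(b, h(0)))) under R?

1. m(b, cons(0, b), m(b, 0, cons(b, h(0))))  →  m(b, 0, cons(b, h(0)))   [R2 at ε]
2. m(b, 0, cons(b, h(0)))  →  cons(b, h(0))   [R2 at ε]
3. cons(b, h(0))  →  cons(b, b)   [R4 at 2]

cons(b, b)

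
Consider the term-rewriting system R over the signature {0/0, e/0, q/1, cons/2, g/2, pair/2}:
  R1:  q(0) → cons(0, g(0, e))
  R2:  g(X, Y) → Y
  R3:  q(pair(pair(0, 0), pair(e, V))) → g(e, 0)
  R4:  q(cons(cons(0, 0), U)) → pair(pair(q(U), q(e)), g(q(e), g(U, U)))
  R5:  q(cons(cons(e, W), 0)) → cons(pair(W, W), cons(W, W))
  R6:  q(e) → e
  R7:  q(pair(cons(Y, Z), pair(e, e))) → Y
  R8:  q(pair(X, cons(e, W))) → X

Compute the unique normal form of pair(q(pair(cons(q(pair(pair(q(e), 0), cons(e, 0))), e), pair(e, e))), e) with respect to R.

pair(pair(e, 0), e)

1. pair(q(pair(cons(q(pair(pair(q(e), 0), cons(e, 0))), e), pair(e, e))), e)  →  pair(q(pair(pair(q(e), 0), cons(e, 0))), e)   [R7 at 1]
2. pair(q(pair(pair(q(e), 0), cons(e, 0))), e)  →  pair(pair(q(e), 0), e)   [R8 at 1]
3. pair(pair(q(e), 0), e)  →  pair(pair(e, 0), e)   [R6 at 1.1]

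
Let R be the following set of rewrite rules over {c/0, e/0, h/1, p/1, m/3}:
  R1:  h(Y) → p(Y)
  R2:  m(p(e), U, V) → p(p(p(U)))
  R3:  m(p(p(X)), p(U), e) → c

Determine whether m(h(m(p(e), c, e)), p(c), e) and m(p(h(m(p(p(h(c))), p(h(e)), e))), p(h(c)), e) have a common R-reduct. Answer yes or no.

Reduce t₁ = m(h(m(p(e), c, e)), p(c), e):
1. m(h(m(p(e), c, e)), p(c), e)  →  m(p(m(p(e), c, e)), p(c), e)   [R1 at 1]
2. m(p(m(p(e), c, e)), p(c), e)  →  m(p(p(p(p(c)))), p(c), e)   [R2 at 1.1]
3. m(p(p(p(p(c)))), p(c), e)  →  c   [R3 at ε]

Reduce t₂ = m(p(h(m(p(p(h(c))), p(h(e)), e))), p(h(c)), e):
1. m(p(h(m(p(p(h(c))), p(h(e)), e))), p(h(c)), e)  →  m(p(p(m(p(p(h(c))), p(h(e)), e))), p(h(c)), e)   [R1 at 1.1]
2. m(p(p(m(p(p(h(c))), p(h(e)), e))), p(h(c)), e)  →  c   [R3 at ε]

yes — NF(t₁) = c, NF(t₂) = c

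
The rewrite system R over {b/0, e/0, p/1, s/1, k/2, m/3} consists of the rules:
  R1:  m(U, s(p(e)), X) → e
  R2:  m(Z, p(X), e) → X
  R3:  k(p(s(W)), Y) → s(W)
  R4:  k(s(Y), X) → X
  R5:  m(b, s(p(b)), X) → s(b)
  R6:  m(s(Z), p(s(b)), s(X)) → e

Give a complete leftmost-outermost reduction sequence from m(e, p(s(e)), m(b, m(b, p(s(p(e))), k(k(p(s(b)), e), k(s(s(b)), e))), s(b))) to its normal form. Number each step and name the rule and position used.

s(e)

1. m(e, p(s(e)), m(b, m(b, p(s(p(e))), k(k(p(s(b)), e), k(s(s(b)), e))), s(b)))  →  m(e, p(s(e)), m(b, m(b, p(s(p(e))), k(s(b), k(s(s(b)), e))), s(b)))   [R3 at 3.2.3.1]
2. m(e, p(s(e)), m(b, m(b, p(s(p(e))), k(s(b), k(s(s(b)), e))), s(b)))  →  m(e, p(s(e)), m(b, m(b, p(s(p(e))), k(s(s(b)), e)), s(b)))   [R4 at 3.2.3]
3. m(e, p(s(e)), m(b, m(b, p(s(p(e))), k(s(s(b)), e)), s(b)))  →  m(e, p(s(e)), m(b, m(b, p(s(p(e))), e), s(b)))   [R4 at 3.2.3]
4. m(e, p(s(e)), m(b, m(b, p(s(p(e))), e), s(b)))  →  m(e, p(s(e)), m(b, s(p(e)), s(b)))   [R2 at 3.2]
5. m(e, p(s(e)), m(b, s(p(e)), s(b)))  →  m(e, p(s(e)), e)   [R1 at 3]
6. m(e, p(s(e)), e)  →  s(e)   [R2 at ε]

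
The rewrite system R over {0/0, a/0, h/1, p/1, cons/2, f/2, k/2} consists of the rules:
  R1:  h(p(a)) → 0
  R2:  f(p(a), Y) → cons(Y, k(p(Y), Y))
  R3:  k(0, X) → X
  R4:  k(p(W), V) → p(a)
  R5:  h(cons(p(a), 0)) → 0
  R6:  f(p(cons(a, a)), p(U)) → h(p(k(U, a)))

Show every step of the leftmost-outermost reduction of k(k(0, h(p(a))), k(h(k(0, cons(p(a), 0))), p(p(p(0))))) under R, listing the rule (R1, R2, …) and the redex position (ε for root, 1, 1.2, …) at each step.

1. k(k(0, h(p(a))), k(h(k(0, cons(p(a), 0))), p(p(p(0)))))  →  k(h(p(a)), k(h(k(0, cons(p(a), 0))), p(p(p(0)))))   [R3 at 1]
2. k(h(p(a)), k(h(k(0, cons(p(a), 0))), p(p(p(0)))))  →  k(0, k(h(k(0, cons(p(a), 0))), p(p(p(0)))))   [R1 at 1]
3. k(0, k(h(k(0, cons(p(a), 0))), p(p(p(0)))))  →  k(h(k(0, cons(p(a), 0))), p(p(p(0))))   [R3 at ε]
4. k(h(k(0, cons(p(a), 0))), p(p(p(0))))  →  k(h(cons(p(a), 0)), p(p(p(0))))   [R3 at 1.1]
5. k(h(cons(p(a), 0)), p(p(p(0))))  →  k(0, p(p(p(0))))   [R5 at 1]
6. k(0, p(p(p(0))))  →  p(p(p(0)))   [R3 at ε]

p(p(p(0)))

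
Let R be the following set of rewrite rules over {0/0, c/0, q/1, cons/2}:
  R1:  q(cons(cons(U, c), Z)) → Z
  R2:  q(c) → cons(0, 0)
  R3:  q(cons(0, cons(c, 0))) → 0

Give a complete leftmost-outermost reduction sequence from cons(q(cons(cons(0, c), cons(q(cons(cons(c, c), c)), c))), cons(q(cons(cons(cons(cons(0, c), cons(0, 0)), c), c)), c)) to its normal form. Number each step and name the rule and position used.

cons(cons(c, c), cons(c, c))

1. cons(q(cons(cons(0, c), cons(q(cons(cons(c, c), c)), c))), cons(q(cons(cons(cons(cons(0, c), cons(0, 0)), c), c)), c))  →  cons(cons(q(cons(cons(c, c), c)), c), cons(q(cons(cons(cons(cons(0, c), cons(0, 0)), c), c)), c))   [R1 at 1]
2. cons(cons(q(cons(cons(c, c), c)), c), cons(q(cons(cons(cons(cons(0, c), cons(0, 0)), c), c)), c))  →  cons(cons(c, c), cons(q(cons(cons(cons(cons(0, c), cons(0, 0)), c), c)), c))   [R1 at 1.1]
3. cons(cons(c, c), cons(q(cons(cons(cons(cons(0, c), cons(0, 0)), c), c)), c))  →  cons(cons(c, c), cons(c, c))   [R1 at 2.1]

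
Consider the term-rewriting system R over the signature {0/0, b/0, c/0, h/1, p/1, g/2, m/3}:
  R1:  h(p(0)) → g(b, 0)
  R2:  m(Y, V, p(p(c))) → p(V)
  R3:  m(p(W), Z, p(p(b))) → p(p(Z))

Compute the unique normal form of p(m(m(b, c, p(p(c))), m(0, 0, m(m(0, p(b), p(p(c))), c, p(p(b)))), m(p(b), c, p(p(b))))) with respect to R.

p(p(p(0)))

1. p(m(m(b, c, p(p(c))), m(0, 0, m(m(0, p(b), p(p(c))), c, p(p(b)))), m(p(b), c, p(p(b)))))  →  p(m(p(c), m(0, 0, m(m(0, p(b), p(p(c))), c, p(p(b)))), m(p(b), c, p(p(b)))))   [R2 at 1.1]
2. p(m(p(c), m(0, 0, m(m(0, p(b), p(p(c))), c, p(p(b)))), m(p(b), c, p(p(b)))))  →  p(m(p(c), m(0, 0, m(p(p(b)), c, p(p(b)))), m(p(b), c, p(p(b)))))   [R2 at 1.2.3.1]
3. p(m(p(c), m(0, 0, m(p(p(b)), c, p(p(b)))), m(p(b), c, p(p(b)))))  →  p(m(p(c), m(0, 0, p(p(c))), m(p(b), c, p(p(b)))))   [R3 at 1.2.3]
4. p(m(p(c), m(0, 0, p(p(c))), m(p(b), c, p(p(b)))))  →  p(m(p(c), p(0), m(p(b), c, p(p(b)))))   [R2 at 1.2]
5. p(m(p(c), p(0), m(p(b), c, p(p(b)))))  →  p(m(p(c), p(0), p(p(c))))   [R3 at 1.3]
6. p(m(p(c), p(0), p(p(c))))  →  p(p(p(0)))   [R2 at 1]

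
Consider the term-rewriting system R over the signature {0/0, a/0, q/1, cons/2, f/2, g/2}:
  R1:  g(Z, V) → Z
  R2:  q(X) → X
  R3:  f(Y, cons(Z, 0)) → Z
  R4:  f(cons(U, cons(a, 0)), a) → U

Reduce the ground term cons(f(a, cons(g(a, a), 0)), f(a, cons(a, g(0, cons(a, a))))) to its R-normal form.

1. cons(f(a, cons(g(a, a), 0)), f(a, cons(a, g(0, cons(a, a)))))  →  cons(g(a, a), f(a, cons(a, g(0, cons(a, a)))))   [R3 at 1]
2. cons(g(a, a), f(a, cons(a, g(0, cons(a, a)))))  →  cons(a, f(a, cons(a, g(0, cons(a, a)))))   [R1 at 1]
3. cons(a, f(a, cons(a, g(0, cons(a, a)))))  →  cons(a, f(a, cons(a, 0)))   [R1 at 2.2.2]
4. cons(a, f(a, cons(a, 0)))  →  cons(a, a)   [R3 at 2]

cons(a, a)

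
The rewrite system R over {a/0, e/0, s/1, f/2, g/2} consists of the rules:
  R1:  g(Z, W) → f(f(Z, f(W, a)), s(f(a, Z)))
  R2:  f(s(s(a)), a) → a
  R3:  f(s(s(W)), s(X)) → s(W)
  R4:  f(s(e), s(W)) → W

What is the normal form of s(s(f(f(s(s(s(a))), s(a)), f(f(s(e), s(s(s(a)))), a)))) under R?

s(s(a))

1. s(s(f(f(s(s(s(a))), s(a)), f(f(s(e), s(s(s(a)))), a))))  →  s(s(f(s(s(a)), f(f(s(e), s(s(s(a)))), a))))   [R3 at 1.1.1]
2. s(s(f(s(s(a)), f(f(s(e), s(s(s(a)))), a))))  →  s(s(f(s(s(a)), f(s(s(a)), a))))   [R4 at 1.1.2.1]
3. s(s(f(s(s(a)), f(s(s(a)), a))))  →  s(s(f(s(s(a)), a)))   [R2 at 1.1.2]
4. s(s(f(s(s(a)), a)))  →  s(s(a))   [R2 at 1.1]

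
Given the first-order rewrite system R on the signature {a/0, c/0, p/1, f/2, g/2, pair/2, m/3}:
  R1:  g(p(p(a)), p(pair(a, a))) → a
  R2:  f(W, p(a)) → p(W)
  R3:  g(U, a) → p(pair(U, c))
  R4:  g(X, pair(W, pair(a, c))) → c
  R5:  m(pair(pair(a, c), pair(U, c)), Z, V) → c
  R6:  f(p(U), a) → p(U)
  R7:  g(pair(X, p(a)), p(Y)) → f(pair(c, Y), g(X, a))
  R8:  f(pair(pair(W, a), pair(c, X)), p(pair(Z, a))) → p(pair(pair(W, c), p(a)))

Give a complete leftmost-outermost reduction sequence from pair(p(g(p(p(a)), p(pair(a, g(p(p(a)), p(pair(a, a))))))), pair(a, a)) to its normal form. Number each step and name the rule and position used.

1. pair(p(g(p(p(a)), p(pair(a, g(p(p(a)), p(pair(a, a))))))), pair(a, a))  →  pair(p(g(p(p(a)), p(pair(a, a)))), pair(a, a))   [R1 at 1.1.2.1.2]
2. pair(p(g(p(p(a)), p(pair(a, a)))), pair(a, a))  →  pair(p(a), pair(a, a))   [R1 at 1.1]

pair(p(a), pair(a, a))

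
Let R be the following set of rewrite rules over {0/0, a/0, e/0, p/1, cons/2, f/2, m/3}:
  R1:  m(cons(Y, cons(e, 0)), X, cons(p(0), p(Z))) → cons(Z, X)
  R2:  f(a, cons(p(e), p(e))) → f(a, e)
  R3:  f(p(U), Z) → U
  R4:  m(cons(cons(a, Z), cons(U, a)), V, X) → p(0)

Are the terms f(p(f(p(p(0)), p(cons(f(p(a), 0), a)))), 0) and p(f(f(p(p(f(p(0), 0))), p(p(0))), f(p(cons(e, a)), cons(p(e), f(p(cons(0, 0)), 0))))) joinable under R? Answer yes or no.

Reduce t₁ = f(p(f(p(p(0)), p(cons(f(p(a), 0), a)))), 0):
1. f(p(f(p(p(0)), p(cons(f(p(a), 0), a)))), 0)  →  f(p(p(0)), p(cons(f(p(a), 0), a)))   [R3 at ε]
2. f(p(p(0)), p(cons(f(p(a), 0), a)))  →  p(0)   [R3 at ε]

Reduce t₂ = p(f(f(p(p(f(p(0), 0))), p(p(0))), f(p(cons(e, a)), cons(p(e), f(p(cons(0, 0)), 0))))):
1. p(f(f(p(p(f(p(0), 0))), p(p(0))), f(p(cons(e, a)), cons(p(e), f(p(cons(0, 0)), 0)))))  →  p(f(p(f(p(0), 0)), f(p(cons(e, a)), cons(p(e), f(p(cons(0, 0)), 0)))))   [R3 at 1.1]
2. p(f(p(f(p(0), 0)), f(p(cons(e, a)), cons(p(e), f(p(cons(0, 0)), 0)))))  →  p(f(p(0), 0))   [R3 at 1]
3. p(f(p(0), 0))  →  p(0)   [R3 at 1]

yes — NF(t₁) = p(0), NF(t₂) = p(0)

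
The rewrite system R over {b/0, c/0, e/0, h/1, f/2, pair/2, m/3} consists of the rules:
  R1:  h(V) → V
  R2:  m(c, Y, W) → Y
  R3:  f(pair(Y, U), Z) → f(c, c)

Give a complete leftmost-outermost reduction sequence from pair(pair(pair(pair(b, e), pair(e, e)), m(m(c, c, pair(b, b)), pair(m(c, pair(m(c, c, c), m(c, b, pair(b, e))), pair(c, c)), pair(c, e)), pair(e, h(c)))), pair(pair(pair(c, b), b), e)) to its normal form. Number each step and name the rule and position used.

pair(pair(pair(pair(b, e), pair(e, e)), pair(pair(c, b), pair(c, e))), pair(pair(pair(c, b), b), e))

1. pair(pair(pair(pair(b, e), pair(e, e)), m(m(c, c, pair(b, b)), pair(m(c, pair(m(c, c, c), m(c, b, pair(b, e))), pair(c, c)), pair(c, e)), pair(e, h(c)))), pair(pair(pair(c, b), b), e))  →  pair(pair(pair(pair(b, e), pair(e, e)), m(c, pair(m(c, pair(m(c, c, c), m(c, b, pair(b, e))), pair(c, c)), pair(c, e)), pair(e, h(c)))), pair(pair(pair(c, b), b), e))   [R2 at 1.2.1]
2. pair(pair(pair(pair(b, e), pair(e, e)), m(c, pair(m(c, pair(m(c, c, c), m(c, b, pair(b, e))), pair(c, c)), pair(c, e)), pair(e, h(c)))), pair(pair(pair(c, b), b), e))  →  pair(pair(pair(pair(b, e), pair(e, e)), pair(m(c, pair(m(c, c, c), m(c, b, pair(b, e))), pair(c, c)), pair(c, e))), pair(pair(pair(c, b), b), e))   [R2 at 1.2]
3. pair(pair(pair(pair(b, e), pair(e, e)), pair(m(c, pair(m(c, c, c), m(c, b, pair(b, e))), pair(c, c)), pair(c, e))), pair(pair(pair(c, b), b), e))  →  pair(pair(pair(pair(b, e), pair(e, e)), pair(pair(m(c, c, c), m(c, b, pair(b, e))), pair(c, e))), pair(pair(pair(c, b), b), e))   [R2 at 1.2.1]
4. pair(pair(pair(pair(b, e), pair(e, e)), pair(pair(m(c, c, c), m(c, b, pair(b, e))), pair(c, e))), pair(pair(pair(c, b), b), e))  →  pair(pair(pair(pair(b, e), pair(e, e)), pair(pair(c, m(c, b, pair(b, e))), pair(c, e))), pair(pair(pair(c, b), b), e))   [R2 at 1.2.1.1]
5. pair(pair(pair(pair(b, e), pair(e, e)), pair(pair(c, m(c, b, pair(b, e))), pair(c, e))), pair(pair(pair(c, b), b), e))  →  pair(pair(pair(pair(b, e), pair(e, e)), pair(pair(c, b), pair(c, e))), pair(pair(pair(c, b), b), e))   [R2 at 1.2.1.2]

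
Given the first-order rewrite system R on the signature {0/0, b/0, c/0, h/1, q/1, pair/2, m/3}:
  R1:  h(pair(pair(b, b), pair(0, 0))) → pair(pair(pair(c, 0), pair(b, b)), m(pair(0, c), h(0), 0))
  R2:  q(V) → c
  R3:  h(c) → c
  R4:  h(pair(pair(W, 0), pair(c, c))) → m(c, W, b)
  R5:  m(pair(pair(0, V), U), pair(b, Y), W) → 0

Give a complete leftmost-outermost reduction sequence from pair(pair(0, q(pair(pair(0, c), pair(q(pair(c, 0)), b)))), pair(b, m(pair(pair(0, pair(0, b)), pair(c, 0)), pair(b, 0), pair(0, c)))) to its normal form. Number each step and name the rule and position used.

pair(pair(0, c), pair(b, 0))

1. pair(pair(0, q(pair(pair(0, c), pair(q(pair(c, 0)), b)))), pair(b, m(pair(pair(0, pair(0, b)), pair(c, 0)), pair(b, 0), pair(0, c))))  →  pair(pair(0, c), pair(b, m(pair(pair(0, pair(0, b)), pair(c, 0)), pair(b, 0), pair(0, c))))   [R2 at 1.2]
2. pair(pair(0, c), pair(b, m(pair(pair(0, pair(0, b)), pair(c, 0)), pair(b, 0), pair(0, c))))  →  pair(pair(0, c), pair(b, 0))   [R5 at 2.2]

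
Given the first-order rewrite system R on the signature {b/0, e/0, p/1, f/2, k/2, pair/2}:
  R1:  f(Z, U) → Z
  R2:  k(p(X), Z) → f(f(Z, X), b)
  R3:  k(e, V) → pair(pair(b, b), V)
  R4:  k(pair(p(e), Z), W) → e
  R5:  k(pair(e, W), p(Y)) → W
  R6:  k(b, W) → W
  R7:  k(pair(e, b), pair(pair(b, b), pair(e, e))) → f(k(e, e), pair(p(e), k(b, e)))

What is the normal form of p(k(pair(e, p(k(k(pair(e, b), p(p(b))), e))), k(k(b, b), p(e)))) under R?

p(p(e))

1. p(k(pair(e, p(k(k(pair(e, b), p(p(b))), e))), k(k(b, b), p(e))))  →  p(k(pair(e, p(k(b, e))), k(k(b, b), p(e))))   [R5 at 1.1.2.1.1]
2. p(k(pair(e, p(k(b, e))), k(k(b, b), p(e))))  →  p(k(pair(e, p(e)), k(k(b, b), p(e))))   [R6 at 1.1.2.1]
3. p(k(pair(e, p(e)), k(k(b, b), p(e))))  →  p(k(pair(e, p(e)), k(b, p(e))))   [R6 at 1.2.1]
4. p(k(pair(e, p(e)), k(b, p(e))))  →  p(k(pair(e, p(e)), p(e)))   [R6 at 1.2]
5. p(k(pair(e, p(e)), p(e)))  →  p(p(e))   [R5 at 1]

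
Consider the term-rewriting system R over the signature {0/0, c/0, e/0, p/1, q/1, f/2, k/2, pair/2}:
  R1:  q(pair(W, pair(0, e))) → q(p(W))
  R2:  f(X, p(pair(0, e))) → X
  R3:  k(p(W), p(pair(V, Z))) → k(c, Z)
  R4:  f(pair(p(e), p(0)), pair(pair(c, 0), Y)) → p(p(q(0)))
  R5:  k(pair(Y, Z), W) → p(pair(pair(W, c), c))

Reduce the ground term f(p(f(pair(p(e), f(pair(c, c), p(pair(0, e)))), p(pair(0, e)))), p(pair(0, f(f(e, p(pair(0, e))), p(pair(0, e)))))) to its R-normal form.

p(pair(p(e), pair(c, c)))

1. f(p(f(pair(p(e), f(pair(c, c), p(pair(0, e)))), p(pair(0, e)))), p(pair(0, f(f(e, p(pair(0, e))), p(pair(0, e))))))  →  f(p(pair(p(e), f(pair(c, c), p(pair(0, e))))), p(pair(0, f(f(e, p(pair(0, e))), p(pair(0, e))))))   [R2 at 1.1]
2. f(p(pair(p(e), f(pair(c, c), p(pair(0, e))))), p(pair(0, f(f(e, p(pair(0, e))), p(pair(0, e))))))  →  f(p(pair(p(e), pair(c, c))), p(pair(0, f(f(e, p(pair(0, e))), p(pair(0, e))))))   [R2 at 1.1.2]
3. f(p(pair(p(e), pair(c, c))), p(pair(0, f(f(e, p(pair(0, e))), p(pair(0, e))))))  →  f(p(pair(p(e), pair(c, c))), p(pair(0, f(e, p(pair(0, e))))))   [R2 at 2.1.2]
4. f(p(pair(p(e), pair(c, c))), p(pair(0, f(e, p(pair(0, e))))))  →  f(p(pair(p(e), pair(c, c))), p(pair(0, e)))   [R2 at 2.1.2]
5. f(p(pair(p(e), pair(c, c))), p(pair(0, e)))  →  p(pair(p(e), pair(c, c)))   [R2 at ε]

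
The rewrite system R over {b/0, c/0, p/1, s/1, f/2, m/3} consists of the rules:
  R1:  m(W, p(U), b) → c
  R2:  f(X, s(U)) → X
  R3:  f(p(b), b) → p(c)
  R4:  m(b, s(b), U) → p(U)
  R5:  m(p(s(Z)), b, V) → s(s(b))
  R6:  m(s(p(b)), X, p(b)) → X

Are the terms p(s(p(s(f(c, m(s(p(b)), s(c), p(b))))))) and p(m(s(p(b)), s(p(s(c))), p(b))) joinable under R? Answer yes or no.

Reduce t₁ = p(s(p(s(f(c, m(s(p(b)), s(c), p(b))))))):
1. p(s(p(s(f(c, m(s(p(b)), s(c), p(b)))))))  →  p(s(p(s(f(c, s(c))))))   [R6 at 1.1.1.1.2]
2. p(s(p(s(f(c, s(c))))))  →  p(s(p(s(c))))   [R2 at 1.1.1.1]

Reduce t₂ = p(m(s(p(b)), s(p(s(c))), p(b))):
1. p(m(s(p(b)), s(p(s(c))), p(b)))  →  p(s(p(s(c))))   [R6 at 1]

yes — NF(t₁) = p(s(p(s(c)))), NF(t₂) = p(s(p(s(c))))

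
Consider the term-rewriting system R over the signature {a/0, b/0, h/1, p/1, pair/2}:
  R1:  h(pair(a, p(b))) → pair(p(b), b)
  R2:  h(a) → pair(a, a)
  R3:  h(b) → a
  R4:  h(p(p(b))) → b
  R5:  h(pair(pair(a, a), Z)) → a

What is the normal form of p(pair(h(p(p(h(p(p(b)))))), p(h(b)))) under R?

p(pair(b, p(a)))

1. p(pair(h(p(p(h(p(p(b)))))), p(h(b))))  →  p(pair(h(p(p(b))), p(h(b))))   [R4 at 1.1.1.1.1]
2. p(pair(h(p(p(b))), p(h(b))))  →  p(pair(b, p(h(b))))   [R4 at 1.1]
3. p(pair(b, p(h(b))))  →  p(pair(b, p(a)))   [R3 at 1.2.1]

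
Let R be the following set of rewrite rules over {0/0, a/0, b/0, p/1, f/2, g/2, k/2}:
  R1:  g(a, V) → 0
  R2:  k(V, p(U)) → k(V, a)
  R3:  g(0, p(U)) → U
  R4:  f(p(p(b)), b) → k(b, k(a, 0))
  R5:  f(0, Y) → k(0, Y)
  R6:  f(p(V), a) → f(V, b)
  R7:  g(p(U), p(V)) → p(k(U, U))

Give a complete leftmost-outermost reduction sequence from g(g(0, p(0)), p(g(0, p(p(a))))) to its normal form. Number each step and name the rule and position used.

1. g(g(0, p(0)), p(g(0, p(p(a)))))  →  g(0, p(g(0, p(p(a)))))   [R3 at 1]
2. g(0, p(g(0, p(p(a)))))  →  g(0, p(p(a)))   [R3 at ε]
3. g(0, p(p(a)))  →  p(a)   [R3 at ε]

p(a)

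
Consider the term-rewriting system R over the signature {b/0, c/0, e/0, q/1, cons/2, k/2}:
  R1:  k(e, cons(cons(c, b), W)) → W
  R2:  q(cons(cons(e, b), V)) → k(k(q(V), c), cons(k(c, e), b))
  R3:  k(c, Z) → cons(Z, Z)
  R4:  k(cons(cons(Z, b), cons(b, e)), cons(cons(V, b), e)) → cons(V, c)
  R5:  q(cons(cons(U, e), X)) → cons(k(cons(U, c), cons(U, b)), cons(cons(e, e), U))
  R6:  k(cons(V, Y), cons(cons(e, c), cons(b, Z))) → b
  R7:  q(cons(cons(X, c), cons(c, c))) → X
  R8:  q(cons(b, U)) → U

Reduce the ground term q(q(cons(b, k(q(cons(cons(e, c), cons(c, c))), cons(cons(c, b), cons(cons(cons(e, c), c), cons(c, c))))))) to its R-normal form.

cons(e, c)

1. q(q(cons(b, k(q(cons(cons(e, c), cons(c, c))), cons(cons(c, b), cons(cons(cons(e, c), c), cons(c, c)))))))  →  q(k(q(cons(cons(e, c), cons(c, c))), cons(cons(c, b), cons(cons(cons(e, c), c), cons(c, c)))))   [R8 at 1]
2. q(k(q(cons(cons(e, c), cons(c, c))), cons(cons(c, b), cons(cons(cons(e, c), c), cons(c, c)))))  →  q(k(e, cons(cons(c, b), cons(cons(cons(e, c), c), cons(c, c)))))   [R7 at 1.1]
3. q(k(e, cons(cons(c, b), cons(cons(cons(e, c), c), cons(c, c)))))  →  q(cons(cons(cons(e, c), c), cons(c, c)))   [R1 at 1]
4. q(cons(cons(cons(e, c), c), cons(c, c)))  →  cons(e, c)   [R7 at ε]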